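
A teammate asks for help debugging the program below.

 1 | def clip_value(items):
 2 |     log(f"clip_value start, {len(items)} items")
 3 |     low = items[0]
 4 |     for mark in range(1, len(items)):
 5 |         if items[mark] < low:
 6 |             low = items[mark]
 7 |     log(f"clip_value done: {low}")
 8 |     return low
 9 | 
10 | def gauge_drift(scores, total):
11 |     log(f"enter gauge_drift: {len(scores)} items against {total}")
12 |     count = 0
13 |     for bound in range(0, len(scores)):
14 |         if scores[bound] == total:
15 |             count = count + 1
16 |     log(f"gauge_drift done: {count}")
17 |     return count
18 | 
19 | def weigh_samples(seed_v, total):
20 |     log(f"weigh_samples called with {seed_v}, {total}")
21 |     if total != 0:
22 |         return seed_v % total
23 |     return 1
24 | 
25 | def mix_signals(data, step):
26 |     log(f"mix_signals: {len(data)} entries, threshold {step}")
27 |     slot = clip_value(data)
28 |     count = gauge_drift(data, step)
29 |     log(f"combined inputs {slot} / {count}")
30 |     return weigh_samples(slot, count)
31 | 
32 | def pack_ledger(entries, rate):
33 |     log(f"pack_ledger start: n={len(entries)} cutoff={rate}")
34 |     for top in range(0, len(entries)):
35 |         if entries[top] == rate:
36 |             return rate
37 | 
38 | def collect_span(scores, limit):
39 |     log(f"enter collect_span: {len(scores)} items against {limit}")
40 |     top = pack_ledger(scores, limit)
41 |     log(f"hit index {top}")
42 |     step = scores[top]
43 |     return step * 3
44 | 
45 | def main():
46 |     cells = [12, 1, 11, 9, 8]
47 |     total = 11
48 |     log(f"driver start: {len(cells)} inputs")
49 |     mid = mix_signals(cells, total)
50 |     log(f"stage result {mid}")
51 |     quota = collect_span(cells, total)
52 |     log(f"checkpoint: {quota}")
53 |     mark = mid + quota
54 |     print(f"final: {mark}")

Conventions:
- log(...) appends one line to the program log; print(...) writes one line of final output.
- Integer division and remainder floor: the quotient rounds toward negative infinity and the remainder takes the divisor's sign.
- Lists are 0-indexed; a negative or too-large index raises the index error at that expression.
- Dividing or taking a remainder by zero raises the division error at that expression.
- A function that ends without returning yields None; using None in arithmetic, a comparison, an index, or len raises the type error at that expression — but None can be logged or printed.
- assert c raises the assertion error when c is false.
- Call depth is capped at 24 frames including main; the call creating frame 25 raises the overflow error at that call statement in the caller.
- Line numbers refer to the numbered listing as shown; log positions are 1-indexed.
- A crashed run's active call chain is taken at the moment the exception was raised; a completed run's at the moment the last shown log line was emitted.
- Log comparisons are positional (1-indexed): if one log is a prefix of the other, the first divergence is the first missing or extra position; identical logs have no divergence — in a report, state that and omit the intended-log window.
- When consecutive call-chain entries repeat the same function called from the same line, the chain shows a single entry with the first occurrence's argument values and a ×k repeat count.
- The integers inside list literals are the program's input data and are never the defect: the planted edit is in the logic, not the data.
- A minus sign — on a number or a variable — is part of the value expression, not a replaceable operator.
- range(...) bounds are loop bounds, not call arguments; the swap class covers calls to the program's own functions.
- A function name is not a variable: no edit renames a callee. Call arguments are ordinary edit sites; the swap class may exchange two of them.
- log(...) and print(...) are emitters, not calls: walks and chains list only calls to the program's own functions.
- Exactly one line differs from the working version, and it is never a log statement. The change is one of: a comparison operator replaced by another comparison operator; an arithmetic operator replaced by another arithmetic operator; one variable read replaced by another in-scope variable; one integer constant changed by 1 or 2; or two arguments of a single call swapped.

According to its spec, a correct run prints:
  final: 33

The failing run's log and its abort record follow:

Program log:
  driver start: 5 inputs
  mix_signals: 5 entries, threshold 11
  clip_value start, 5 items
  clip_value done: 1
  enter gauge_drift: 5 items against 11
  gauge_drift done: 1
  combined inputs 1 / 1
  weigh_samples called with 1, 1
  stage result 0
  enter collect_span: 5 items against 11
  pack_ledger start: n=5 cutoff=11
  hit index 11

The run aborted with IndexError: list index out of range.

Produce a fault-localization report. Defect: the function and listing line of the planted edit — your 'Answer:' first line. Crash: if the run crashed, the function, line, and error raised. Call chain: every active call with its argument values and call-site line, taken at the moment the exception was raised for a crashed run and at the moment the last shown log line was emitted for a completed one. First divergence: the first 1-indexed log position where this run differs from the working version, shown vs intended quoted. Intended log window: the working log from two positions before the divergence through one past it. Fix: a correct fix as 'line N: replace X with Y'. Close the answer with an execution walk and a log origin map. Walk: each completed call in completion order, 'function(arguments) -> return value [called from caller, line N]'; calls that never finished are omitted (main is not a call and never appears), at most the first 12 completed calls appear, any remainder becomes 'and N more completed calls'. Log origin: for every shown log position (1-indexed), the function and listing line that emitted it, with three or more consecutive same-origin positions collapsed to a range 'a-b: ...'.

Answer: the defect is in pack_ledger at line 36.
Core observation: Everything matches until log position 12, which reads 'hit index 11' in place of 'hit index 2'.
Crash: collect_span, line 42, IndexError.
Call chain: main -> collect_span([12, 1, 11, 9, 8], 11) (called at line 51).
First divergence: position 12 — shown 'hit index 11', intended 'hit index 2'.
Intended log window:
  10: enter collect_span: 5 items against 11
  11: pack_ledger start: n=5 cutoff=11
  12: hit index 2
  13: checkpoint: 33
Execution walk:
  clip_value([12, 1, 11, 9, 8]) -> 1  [called from mix_signals, line 27]
  gauge_drift([12, 1, 11, 9, 8], 11) -> 1  [called from mix_signals, line 28]
  weigh_samples(1, 1) -> 0  [called from mix_signals, line 30]
  mix_signals([12, 1, 11, 9, 8], 11) -> 0  [called from main, line 49]
  pack_ledger([12, 1, 11, 9, 8], 11) -> 11  [called from collect_span, line 40]
Log origin:
  1: emitted by main (line 48)
  2: emitted by mix_signals (line 26)
  3: emitted by clip_value (line 2)
  4: emitted by clip_value (line 7)
  5: emitted by gauge_drift (line 11)
  6: emitted by gauge_drift (line 16)
  7: emitted by mix_signals (line 29)
  8: emitted by weigh_samples (line 20)
  9: emitted by main (line 50)
  10: emitted by collect_span (line 39)
  11: emitted by pack_ledger (line 33)
  12: emitted by collect_span (line 41)
A correct fix: line 36: replace `rate` with `top`.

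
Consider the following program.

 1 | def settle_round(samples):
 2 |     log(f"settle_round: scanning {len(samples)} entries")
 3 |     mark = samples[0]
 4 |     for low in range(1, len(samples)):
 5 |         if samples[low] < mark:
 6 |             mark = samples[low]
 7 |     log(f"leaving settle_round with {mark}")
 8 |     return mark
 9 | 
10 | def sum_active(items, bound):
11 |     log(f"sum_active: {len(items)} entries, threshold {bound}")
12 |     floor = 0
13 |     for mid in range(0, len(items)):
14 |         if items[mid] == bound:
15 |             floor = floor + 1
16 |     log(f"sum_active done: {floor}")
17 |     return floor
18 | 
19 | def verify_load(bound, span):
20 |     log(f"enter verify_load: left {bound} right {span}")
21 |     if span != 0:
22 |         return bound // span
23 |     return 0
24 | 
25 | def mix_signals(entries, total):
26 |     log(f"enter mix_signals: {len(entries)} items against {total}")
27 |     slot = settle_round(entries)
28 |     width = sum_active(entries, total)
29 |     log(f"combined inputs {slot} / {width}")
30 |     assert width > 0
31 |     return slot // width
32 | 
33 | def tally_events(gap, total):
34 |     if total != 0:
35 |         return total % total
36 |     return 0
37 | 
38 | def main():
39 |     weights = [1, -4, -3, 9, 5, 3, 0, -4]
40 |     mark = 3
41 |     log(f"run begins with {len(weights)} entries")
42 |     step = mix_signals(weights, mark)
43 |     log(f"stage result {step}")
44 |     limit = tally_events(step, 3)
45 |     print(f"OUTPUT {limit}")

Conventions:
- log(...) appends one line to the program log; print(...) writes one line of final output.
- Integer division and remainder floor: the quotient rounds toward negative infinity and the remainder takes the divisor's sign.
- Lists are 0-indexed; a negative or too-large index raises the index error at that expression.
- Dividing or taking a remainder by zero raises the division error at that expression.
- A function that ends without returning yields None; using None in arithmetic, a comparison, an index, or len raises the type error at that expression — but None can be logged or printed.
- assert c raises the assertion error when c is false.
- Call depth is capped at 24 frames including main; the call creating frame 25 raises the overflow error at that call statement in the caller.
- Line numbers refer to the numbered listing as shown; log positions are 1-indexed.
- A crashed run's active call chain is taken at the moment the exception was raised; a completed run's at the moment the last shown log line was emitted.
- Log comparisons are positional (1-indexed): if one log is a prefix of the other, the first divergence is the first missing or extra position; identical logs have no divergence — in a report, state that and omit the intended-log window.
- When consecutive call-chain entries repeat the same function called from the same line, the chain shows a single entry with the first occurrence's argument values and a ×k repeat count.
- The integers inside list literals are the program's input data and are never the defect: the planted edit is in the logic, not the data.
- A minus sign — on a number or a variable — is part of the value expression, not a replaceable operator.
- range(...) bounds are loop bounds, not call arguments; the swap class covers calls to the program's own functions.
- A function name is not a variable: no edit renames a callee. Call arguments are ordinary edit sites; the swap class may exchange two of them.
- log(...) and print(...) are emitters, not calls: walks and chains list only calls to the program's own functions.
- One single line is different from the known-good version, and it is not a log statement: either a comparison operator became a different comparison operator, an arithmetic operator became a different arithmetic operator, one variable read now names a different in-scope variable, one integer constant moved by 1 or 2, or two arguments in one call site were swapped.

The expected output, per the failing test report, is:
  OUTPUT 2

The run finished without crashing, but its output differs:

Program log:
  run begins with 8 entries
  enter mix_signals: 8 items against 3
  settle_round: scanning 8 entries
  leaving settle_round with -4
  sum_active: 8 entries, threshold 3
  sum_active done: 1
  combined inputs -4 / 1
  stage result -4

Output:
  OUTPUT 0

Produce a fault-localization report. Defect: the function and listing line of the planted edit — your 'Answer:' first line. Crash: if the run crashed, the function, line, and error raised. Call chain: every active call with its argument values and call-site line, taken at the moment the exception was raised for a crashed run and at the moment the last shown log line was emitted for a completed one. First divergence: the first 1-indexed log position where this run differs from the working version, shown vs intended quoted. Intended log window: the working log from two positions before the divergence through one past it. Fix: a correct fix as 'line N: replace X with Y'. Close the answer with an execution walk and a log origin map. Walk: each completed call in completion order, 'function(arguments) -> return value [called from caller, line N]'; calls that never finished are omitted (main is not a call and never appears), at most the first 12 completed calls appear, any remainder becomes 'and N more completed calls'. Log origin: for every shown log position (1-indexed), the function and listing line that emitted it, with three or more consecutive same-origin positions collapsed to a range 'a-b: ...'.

Answer: the defect is in tally_events at line 35.
Core observation: Nothing in the log betrays the bug — only the output does.
Call chain: main.
First divergence: none; the two logs match at every position.
Execution walk:
  settle_round([1, -4, -3, 9, 5, 3, 0, -4]) -> -4  [called from mix_signals, line 27]
  sum_active([1, -4, -3, 9, 5, 3, 0, -4], 3) -> 1  [called from mix_signals, line 28]
  mix_signals([1, -4, -3, 9, 5, 3, 0, -4], 3) -> -4  [called from main, line 42]
  tally_events(-4, 3) -> 0  [called from main, line 44]
Log line origins:
  1: logged in main at line 41
  2: logged in mix_signals at line 26
  3: logged in settle_round at line 2
  4: logged in settle_round at line 7
  5: logged in sum_active at line 11
  6: logged in sum_active at line 16
  7: logged in mix_signals at line 29
  8: logged in main at line 43
A correct fix: line 35: replace `total % total` with `gap % total`.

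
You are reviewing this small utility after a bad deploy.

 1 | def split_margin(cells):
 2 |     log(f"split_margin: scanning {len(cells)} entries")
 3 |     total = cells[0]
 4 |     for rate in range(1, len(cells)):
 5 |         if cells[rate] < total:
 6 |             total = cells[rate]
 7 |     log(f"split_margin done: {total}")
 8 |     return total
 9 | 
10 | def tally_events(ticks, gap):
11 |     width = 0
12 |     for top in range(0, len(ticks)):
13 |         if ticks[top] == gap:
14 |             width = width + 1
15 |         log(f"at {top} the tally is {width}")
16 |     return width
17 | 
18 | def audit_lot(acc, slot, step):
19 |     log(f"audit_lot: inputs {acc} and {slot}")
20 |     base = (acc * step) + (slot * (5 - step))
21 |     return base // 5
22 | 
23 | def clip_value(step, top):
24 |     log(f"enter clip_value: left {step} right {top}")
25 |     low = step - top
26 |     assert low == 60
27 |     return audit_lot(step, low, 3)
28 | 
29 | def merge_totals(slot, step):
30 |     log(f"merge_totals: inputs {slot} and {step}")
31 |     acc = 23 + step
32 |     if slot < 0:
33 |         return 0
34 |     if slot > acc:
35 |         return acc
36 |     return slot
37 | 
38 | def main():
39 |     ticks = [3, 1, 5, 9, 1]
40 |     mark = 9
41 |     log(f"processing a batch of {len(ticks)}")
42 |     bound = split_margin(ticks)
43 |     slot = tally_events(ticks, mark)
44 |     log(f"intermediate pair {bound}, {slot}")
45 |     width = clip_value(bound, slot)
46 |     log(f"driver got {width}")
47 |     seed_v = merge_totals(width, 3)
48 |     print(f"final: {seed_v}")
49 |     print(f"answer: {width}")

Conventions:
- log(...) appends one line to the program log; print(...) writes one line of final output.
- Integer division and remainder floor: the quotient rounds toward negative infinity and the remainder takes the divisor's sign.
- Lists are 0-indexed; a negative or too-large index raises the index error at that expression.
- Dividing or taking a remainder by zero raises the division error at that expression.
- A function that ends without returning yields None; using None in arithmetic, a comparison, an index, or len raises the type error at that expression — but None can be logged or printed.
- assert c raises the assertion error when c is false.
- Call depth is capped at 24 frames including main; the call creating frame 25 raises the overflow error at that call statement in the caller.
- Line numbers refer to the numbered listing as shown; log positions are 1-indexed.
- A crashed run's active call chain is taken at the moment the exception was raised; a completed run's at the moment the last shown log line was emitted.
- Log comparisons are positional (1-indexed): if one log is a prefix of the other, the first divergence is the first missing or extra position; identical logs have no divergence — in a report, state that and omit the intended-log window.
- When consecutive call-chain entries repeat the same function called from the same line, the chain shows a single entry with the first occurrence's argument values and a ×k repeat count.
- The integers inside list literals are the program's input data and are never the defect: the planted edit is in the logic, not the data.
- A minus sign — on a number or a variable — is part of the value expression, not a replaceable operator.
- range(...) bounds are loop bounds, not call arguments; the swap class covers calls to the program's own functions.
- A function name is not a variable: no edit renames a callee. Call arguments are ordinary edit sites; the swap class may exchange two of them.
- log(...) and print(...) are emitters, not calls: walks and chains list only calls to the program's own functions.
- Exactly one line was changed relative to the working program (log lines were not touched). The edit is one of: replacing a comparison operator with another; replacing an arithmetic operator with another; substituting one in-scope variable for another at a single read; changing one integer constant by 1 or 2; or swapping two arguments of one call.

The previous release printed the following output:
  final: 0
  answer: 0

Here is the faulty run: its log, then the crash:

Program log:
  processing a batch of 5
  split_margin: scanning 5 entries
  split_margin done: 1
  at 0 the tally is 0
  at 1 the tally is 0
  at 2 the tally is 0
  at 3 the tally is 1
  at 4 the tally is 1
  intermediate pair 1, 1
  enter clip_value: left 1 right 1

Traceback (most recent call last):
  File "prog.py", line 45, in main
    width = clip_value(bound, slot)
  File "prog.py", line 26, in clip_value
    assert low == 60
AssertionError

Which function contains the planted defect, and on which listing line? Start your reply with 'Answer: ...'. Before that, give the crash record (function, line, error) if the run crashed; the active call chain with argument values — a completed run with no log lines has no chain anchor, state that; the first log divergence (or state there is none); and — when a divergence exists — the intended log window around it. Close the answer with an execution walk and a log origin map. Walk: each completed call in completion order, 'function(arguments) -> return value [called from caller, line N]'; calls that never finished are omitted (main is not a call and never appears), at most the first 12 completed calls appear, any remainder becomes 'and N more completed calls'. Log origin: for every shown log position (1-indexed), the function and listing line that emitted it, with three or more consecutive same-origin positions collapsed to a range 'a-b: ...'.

Answer: the defect is in clip_value at line 26.
The tell: A complete run would log 'audit_lot: inputs 1 and 0' next, but this one stopped at 10 lines.
Crash: clip_value, line 26, AssertionError.
Call chain: main -> clip_value(1, 1) (called at line 45).
First divergence: position 11 (shown log ended at 10 lines; the working version continues: 'audit_lot: inputs 1 and 0').
Intended log window:
  9: intermediate pair 1, 1
  10: enter clip_value: left 1 right 1
  11: audit_lot: inputs 1 and 0
  12: driver got 0
Execution walk:
  split_margin([3, 1, 5, 9, 1]) -> 1  [called from main, line 42]
  tally_events([3, 1, 5, 9, 1], 9) -> 1  [called from main, line 43]
Log origins:
  1: logged in main at line 41
  2: logged in split_margin at line 2
  3: logged in split_margin at line 7
  4-8: logged in tally_events at line 15
  9: logged in main at line 44
  10: logged in clip_value at line 24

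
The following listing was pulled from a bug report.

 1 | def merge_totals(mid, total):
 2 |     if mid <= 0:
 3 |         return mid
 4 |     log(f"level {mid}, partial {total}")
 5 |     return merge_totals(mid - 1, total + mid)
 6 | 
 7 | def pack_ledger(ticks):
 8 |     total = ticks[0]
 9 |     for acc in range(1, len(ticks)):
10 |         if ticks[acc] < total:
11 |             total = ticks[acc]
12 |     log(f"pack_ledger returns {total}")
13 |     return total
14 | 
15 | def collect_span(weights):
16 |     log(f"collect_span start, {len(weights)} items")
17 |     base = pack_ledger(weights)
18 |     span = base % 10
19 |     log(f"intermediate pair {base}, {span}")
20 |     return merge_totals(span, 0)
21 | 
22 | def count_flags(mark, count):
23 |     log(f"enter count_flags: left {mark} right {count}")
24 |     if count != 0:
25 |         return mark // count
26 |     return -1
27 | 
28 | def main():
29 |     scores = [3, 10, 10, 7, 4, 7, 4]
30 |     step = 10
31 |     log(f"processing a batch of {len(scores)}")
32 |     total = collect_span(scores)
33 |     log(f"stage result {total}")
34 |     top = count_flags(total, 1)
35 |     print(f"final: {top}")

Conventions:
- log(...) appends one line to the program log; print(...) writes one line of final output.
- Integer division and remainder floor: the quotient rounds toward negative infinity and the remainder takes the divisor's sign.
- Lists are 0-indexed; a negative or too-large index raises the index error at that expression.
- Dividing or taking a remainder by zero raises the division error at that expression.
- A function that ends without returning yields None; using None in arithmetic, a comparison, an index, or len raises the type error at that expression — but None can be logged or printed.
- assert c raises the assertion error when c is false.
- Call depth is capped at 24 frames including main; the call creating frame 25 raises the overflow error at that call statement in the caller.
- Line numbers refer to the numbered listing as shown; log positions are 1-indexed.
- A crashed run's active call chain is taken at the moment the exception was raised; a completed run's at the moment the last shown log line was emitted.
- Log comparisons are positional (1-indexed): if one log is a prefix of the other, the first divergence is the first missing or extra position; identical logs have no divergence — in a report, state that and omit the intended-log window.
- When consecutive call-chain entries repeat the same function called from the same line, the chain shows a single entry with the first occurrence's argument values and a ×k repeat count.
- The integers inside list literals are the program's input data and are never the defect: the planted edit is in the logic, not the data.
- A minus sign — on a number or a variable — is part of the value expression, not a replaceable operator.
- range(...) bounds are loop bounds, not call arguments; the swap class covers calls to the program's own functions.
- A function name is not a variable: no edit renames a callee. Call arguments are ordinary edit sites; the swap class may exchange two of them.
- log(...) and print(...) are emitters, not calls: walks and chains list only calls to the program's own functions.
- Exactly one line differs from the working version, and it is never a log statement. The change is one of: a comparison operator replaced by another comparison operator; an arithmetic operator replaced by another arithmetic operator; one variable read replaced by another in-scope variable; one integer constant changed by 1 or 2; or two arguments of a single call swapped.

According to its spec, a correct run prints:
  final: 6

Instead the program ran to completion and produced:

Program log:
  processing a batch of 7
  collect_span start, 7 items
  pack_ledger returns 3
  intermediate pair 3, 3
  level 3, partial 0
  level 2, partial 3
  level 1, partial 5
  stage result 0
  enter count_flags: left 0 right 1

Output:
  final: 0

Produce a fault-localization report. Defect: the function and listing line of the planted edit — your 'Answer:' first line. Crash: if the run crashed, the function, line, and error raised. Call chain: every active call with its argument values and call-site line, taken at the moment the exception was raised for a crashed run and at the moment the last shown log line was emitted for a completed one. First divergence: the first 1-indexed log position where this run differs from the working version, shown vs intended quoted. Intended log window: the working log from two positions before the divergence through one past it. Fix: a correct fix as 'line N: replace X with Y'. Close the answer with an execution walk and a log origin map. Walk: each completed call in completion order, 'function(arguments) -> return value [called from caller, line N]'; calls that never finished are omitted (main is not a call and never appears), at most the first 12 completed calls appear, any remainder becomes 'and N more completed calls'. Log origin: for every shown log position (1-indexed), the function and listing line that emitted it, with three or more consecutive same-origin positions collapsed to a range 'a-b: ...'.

Answer: the defect is in merge_totals at line 3.
Core observation: The earliest visible damage is log position 8 — 'stage result 0' rather than the intended 'stage result 6'.
Call chain: main -> count_flags(0, 1) (called at line 34).
First divergence: position 8 — the shown line 'stage result 0' should read 'stage result 6'.
Intended log window:
  6: level 2, partial 3
  7: level 1, partial 5
  8: stage result 6
  9: enter count_flags: left 6 right 1
Execution walk:
  pack_ledger([3, 10, 10, 7, 4, 7, 4]) -> 3  [called from collect_span, line 17]
  merge_totals(0, 6) -> 0  [called from merge_totals, line 5]
  merge_totals(1, 5) -> 0  [called from merge_totals, line 5]
  merge_totals(2, 3) -> 0  [called from merge_totals, line 5]
  merge_totals(3, 0) -> 0  [called from collect_span, line 20]
  collect_span([3, 10, 10, 7, 4, 7, 4]) -> 0  [called from main, line 32]
  count_flags(0, 1) -> 0  [called from main, line 34]
Log line origins:
  1: logged in main at line 31
  2: logged in collect_span at line 16
  3: logged in pack_ledger at line 12
  4: logged in collect_span at line 19
  5-7: logged in merge_totals at line 4
  8: logged in main at line 33
  9: logged in count_flags at line 23
A correct fix: line 3: replace `mid` with `total`.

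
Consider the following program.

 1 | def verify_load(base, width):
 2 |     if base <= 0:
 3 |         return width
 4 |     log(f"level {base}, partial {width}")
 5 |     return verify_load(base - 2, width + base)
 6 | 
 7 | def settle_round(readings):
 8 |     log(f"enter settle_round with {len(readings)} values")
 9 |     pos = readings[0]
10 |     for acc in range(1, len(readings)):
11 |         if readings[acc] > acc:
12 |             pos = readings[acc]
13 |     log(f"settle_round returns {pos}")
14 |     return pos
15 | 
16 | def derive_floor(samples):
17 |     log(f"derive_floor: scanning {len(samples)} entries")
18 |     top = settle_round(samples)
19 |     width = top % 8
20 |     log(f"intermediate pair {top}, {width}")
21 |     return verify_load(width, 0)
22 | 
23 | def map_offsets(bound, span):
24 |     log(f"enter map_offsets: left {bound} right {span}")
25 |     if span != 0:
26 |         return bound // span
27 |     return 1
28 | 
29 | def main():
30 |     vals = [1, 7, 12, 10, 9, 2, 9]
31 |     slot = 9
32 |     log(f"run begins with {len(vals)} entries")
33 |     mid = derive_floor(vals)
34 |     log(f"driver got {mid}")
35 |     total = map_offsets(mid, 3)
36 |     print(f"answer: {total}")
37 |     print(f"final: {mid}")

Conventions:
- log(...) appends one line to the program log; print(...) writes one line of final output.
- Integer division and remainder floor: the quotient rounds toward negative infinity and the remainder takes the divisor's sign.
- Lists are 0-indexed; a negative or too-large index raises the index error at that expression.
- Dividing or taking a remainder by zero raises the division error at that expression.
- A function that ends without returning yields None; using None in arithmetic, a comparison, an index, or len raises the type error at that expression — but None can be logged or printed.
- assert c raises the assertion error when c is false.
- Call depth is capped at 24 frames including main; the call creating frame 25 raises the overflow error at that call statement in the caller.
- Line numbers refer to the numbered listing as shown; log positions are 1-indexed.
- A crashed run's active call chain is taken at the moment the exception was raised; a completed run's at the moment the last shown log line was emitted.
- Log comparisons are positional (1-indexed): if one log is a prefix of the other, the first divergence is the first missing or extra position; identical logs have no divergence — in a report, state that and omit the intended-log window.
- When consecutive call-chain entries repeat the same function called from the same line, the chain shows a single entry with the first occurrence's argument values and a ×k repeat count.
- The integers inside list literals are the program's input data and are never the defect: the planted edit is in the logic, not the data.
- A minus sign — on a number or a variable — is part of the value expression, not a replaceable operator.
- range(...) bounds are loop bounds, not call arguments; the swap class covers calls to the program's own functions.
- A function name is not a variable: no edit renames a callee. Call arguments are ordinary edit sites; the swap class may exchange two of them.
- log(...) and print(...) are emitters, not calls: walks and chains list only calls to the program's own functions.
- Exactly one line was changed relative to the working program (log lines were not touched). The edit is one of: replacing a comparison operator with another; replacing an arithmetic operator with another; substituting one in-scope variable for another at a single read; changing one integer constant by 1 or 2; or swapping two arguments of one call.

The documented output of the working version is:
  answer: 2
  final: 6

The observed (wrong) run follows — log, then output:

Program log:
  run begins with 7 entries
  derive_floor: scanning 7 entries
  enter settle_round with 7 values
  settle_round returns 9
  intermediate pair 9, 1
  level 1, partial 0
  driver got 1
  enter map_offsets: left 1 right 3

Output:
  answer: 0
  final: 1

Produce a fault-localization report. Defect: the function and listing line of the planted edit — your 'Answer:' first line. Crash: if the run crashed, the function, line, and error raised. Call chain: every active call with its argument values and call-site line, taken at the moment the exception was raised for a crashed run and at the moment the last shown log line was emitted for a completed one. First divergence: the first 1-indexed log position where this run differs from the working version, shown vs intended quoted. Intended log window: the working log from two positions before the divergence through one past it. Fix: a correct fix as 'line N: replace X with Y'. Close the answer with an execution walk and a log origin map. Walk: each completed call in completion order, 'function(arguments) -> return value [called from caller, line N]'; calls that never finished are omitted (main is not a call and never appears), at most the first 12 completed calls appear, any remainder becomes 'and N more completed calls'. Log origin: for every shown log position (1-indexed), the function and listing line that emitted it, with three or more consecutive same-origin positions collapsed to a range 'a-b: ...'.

Answer: the defect is in settle_round at line 11.
Key fact: Position 4 is the first bad log line: 'settle_round returns 9' should read 'settle_round returns 12'.
Call chain: main -> map_offsets(1, 3) (called at line 35).
First divergence: at position 4 the run shows 'settle_round returns 9' where the working version logs 'settle_round returns 12'.
Intended log window:
  2: derive_floor: scanning 7 entries
  3: enter settle_round with 7 values
  4: settle_round returns 12
  5: intermediate pair 12, 4
Execution walk:
  settle_round([1, 7, 12, 10, 9, 2, 9]) -> 9  [called from derive_floor, line 18]
  verify_load(-1, 1) -> 1  [called from verify_load, line 5]
  verify_load(1, 0) -> 1  [called from derive_floor, line 21]
  derive_floor([1, 7, 12, 10, 9, 2, 9]) -> 1  [called from main, line 33]
  map_offsets(1, 3) -> 0  [called from main, line 35]
Log origins:
  1 — main, line 32
  2 — derive_floor, line 17
  3 — settle_round, line 8
  4 — settle_round, line 13
  5 — derive_floor, line 20
  6 — verify_load, line 4
  7 — main, line 34
  8 — map_offsets, line 24
A correct fix: line 11: replace `readings[acc] > acc` with `readings[acc] > pos`.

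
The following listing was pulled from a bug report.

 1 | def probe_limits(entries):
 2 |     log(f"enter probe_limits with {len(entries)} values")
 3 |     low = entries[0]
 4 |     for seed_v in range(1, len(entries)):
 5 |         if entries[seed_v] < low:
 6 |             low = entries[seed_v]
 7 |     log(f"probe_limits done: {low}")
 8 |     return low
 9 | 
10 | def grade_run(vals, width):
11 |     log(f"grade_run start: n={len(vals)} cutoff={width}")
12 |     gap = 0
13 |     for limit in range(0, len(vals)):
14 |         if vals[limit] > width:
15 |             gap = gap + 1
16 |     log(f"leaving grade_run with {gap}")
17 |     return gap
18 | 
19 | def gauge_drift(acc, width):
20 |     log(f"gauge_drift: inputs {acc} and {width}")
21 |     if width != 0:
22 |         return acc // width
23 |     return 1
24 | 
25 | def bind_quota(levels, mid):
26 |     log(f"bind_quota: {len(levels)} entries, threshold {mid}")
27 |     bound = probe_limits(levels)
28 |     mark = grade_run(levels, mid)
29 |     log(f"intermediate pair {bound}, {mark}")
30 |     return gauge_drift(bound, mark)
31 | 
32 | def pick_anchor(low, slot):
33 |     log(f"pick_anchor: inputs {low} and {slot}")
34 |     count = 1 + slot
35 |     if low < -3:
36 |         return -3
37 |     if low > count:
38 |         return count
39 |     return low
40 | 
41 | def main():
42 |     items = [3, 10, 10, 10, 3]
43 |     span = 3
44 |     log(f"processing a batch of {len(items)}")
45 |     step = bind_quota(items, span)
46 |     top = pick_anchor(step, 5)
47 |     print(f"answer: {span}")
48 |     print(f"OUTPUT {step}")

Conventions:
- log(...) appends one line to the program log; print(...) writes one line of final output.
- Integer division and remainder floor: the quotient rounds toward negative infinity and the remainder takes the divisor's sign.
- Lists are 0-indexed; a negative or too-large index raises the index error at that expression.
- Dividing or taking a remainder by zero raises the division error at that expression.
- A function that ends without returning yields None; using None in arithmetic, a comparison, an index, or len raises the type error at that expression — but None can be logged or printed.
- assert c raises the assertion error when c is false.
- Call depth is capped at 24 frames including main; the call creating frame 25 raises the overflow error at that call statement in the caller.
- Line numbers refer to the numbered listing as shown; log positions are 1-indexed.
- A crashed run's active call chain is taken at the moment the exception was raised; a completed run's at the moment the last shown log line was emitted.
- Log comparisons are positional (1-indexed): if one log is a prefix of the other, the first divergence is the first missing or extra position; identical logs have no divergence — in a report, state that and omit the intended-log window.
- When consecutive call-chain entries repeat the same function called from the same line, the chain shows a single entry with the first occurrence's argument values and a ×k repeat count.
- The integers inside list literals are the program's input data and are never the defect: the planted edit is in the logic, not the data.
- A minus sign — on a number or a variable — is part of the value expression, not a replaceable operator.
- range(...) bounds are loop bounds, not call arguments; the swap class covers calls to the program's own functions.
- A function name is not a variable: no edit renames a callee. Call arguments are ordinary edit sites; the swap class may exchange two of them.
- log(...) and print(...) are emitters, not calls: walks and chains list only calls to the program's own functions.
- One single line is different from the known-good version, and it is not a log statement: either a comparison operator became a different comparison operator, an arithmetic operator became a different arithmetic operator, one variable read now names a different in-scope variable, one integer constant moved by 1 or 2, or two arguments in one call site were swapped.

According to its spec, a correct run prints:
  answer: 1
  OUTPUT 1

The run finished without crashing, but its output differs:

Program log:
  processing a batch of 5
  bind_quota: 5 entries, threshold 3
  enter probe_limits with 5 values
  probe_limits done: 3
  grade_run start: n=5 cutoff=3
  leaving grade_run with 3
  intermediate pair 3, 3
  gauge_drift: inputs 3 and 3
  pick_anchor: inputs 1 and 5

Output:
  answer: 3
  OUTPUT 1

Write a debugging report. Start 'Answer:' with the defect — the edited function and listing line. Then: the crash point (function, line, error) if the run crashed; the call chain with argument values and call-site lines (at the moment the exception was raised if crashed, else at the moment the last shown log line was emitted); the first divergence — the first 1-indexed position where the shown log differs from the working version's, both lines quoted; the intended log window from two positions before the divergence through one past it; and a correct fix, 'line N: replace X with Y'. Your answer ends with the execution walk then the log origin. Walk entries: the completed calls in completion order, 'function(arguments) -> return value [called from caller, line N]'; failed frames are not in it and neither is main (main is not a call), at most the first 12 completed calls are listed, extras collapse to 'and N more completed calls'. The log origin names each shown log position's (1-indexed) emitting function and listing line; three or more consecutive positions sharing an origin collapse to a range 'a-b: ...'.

Answer: the defect is in main at line 47.
Key observation: The logs agree in full; only the final output differs.
Call chain: main -> pick_anchor(1, 5) (called at line 46).
First divergence: none — the logs agree in full.
Execution walk:
  probe_limits([3, 10, 10, 10, 3]) -> 3  [called from bind_quota, line 27]
  grade_run([3, 10, 10, 10, 3], 3) -> 3  [called from bind_quota, line 28]
  gauge_drift(3, 3) -> 1  [called from bind_quota, line 30]
  bind_quota([3, 10, 10, 10, 3], 3) -> 1  [called from main, line 45]
  pick_anchor(1, 5) -> 1  [called from main, line 46]
Origin of each log line:
  1: emitted by main (line 44)
  2: emitted by bind_quota (line 26)
  3: emitted by probe_limits (line 2)
  4: emitted by probe_limits (line 7)
  5: emitted by grade_run (line 11)
  6: emitted by grade_run (line 16)
  7: emitted by bind_quota (line 29)
  8: emitted by gauge_drift (line 20)
  9: emitted by pick_anchor (line 33)
A correct fix: line 47: replace `span` with `top`.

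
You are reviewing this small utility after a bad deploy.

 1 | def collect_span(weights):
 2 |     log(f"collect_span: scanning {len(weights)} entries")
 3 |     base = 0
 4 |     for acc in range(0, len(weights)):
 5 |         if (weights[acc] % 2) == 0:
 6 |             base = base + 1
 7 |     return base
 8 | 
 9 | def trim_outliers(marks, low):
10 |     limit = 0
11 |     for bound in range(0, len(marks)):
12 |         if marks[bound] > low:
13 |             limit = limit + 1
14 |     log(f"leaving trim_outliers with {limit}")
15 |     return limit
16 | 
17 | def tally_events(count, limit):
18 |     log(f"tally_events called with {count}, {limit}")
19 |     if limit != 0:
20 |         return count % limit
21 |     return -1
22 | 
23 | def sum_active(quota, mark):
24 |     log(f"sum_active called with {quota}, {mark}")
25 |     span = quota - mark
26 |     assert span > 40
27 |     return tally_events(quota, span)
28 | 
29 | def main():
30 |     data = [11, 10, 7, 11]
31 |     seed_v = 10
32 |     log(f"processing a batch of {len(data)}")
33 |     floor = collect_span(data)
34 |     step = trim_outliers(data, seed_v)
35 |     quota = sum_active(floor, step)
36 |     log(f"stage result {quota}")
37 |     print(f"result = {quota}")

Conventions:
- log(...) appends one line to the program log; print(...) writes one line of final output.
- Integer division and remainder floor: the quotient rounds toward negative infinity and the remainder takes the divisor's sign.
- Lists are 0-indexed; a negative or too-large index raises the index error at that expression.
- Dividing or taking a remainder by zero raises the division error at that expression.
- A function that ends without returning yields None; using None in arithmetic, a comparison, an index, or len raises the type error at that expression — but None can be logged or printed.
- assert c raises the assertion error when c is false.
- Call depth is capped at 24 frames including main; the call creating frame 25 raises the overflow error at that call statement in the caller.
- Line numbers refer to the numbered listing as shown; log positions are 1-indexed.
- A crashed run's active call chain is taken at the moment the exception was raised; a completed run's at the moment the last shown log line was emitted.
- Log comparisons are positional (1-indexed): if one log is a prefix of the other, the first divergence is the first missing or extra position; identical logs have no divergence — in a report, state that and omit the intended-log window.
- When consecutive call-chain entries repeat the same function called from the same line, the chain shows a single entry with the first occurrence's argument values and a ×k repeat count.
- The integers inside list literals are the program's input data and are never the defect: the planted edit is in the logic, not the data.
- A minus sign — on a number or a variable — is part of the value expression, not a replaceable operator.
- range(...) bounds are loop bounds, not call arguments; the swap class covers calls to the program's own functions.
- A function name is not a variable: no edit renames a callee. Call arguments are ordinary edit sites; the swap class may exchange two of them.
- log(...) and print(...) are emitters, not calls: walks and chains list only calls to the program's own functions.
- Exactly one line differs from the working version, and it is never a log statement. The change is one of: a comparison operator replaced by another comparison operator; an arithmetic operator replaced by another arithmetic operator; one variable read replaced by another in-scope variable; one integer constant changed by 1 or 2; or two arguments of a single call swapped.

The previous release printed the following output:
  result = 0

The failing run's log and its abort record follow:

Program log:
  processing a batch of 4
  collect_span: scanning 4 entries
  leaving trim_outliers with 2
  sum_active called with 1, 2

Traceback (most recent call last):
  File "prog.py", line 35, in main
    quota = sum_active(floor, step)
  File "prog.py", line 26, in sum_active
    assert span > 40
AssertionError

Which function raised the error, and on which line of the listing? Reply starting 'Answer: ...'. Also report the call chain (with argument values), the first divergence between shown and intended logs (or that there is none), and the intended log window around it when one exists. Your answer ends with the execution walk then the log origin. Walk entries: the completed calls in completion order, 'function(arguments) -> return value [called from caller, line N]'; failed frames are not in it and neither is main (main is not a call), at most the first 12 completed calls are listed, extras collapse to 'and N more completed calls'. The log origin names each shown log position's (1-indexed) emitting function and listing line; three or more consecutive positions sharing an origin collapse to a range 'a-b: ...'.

Answer: the error was raised in sum_active, line 26.
The tell: Only 4 log lines were emitted before the run died; the intended continuation was 'tally_events called with 1, -1'.
Call chain: main -> sum_active(1, 2) (called at line 35).
First divergence: position 5 — after 4 matching lines the faulty run goes silent; intended next line 'tally_events called with 1, -1'.
Intended log window:
  3: leaving trim_outliers with 2
  4: sum_active called with 1, 2
  5: tally_events called with 1, -1
  6: stage result 0
Execution walk:
  collect_span([11, 10, 7, 11]) -> 1  [called from main, line 33]
  trim_outliers([11, 10, 7, 11], 10) -> 2  [called from main, line 34]
Origin of each log line:
  1: logged in main at line 32
  2: logged in collect_span at line 2
  3: logged in trim_outliers at line 14
  4: logged in sum_active at line 24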